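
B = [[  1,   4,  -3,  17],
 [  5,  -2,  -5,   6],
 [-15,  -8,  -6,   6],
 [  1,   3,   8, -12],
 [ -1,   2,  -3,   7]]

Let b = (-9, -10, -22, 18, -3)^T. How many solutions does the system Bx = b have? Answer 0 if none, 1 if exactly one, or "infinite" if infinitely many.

Row reduce the augmented matrix [B | b].
R2 ← R2 − (5)·R1: [0, -22, 10, -79, 35]
R3 ← R3 + (15)·R1: [0, 52, -51, 261, -157]
R4 ← R4 − R1: [0, -1, 11, -29, 27]
R5 ← R5 + R1: [0, 6, -6, 24, -12]
R3 ← R3 + (26/11)·R2: [0, 0, -301/11, 817/11, -817/11]
R4 ← R4 − (1/22)·R2: [0, 0, 116/11, -559/22, 559/22]
R5 ← R5 + (3/11)·R2: [0, 0, -36/11, 27/11, -27/11]
R4 ← R4 + (116/301)·R3: [0, 0, 0, 45/14, -45/14]
R5 ← R5 − (36/301)·R3: [0, 0, 0, -45/7, 45/7]
R5 ← R5 + (2)·R4: [0, 0, 0, 0, 0]
The echelon form has 4 nonzero rows, and every pivot lies in the first 4 columns, so rank(B) = rank([B|b]) = 4.
The system is consistent.
rank = 4 = number of unknowns, so the solution is unique.

1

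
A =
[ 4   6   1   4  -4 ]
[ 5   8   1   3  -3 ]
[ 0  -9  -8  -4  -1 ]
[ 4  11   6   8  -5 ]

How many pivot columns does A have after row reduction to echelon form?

Row reduce to echelon form.
R2 ← R2 − (5/4)·R1: [0, 1/2, -1/4, -2, 2]
R4 ← R4 − R1: [0, 5, 5, 4, -1]
R3 ← R3 + (18)·R2: [0, 0, -25/2, -40, 35]
R4 ← R4 − (10)·R2: [0, 0, 15/2, 24, -21]
R4 ← R4 + (3/5)·R3: [0, 0, 0, 0, 0]
Echelon form has 3 nonzero rows, so rank(A) = 3.
Each nonzero row contributes one pivot column: 3 pivot columns.

3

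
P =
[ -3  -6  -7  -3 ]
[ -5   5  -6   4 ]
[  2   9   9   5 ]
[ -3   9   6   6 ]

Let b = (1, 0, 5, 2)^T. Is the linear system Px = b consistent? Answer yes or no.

Row reduce the augmented matrix [P | b].
R2 ← R2 − (5/3)·R1: [0, 15, 17/3, 9, -5/3]
R3 ← R3 + (2/3)·R1: [0, 5, 13/3, 3, 17/3]
R4 ← R4 − R1: [0, 15, 13, 9, 1]
R3 ← R3 − (1/3)·R2: [0, 0, 22/9, 0, 56/9]
R4 ← R4 − R2: [0, 0, 22/3, 0, 8/3]
R4 ← R4 − (3)·R3: [0, 0, 0, 0, -16]
The echelon form has 4 nonzero rows; the last pivot sits in the augmented column, so rank(P) = 3 but rank([P|b]) = 4.
Since the ranks differ, the system is inconsistent.

no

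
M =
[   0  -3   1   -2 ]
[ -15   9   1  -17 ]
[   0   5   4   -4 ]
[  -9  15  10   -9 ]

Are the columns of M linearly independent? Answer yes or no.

Row reduce M to echelon form.
Swap R1 ↔ R2
R4 ← R4 − (3/5)·R1: [0, 48/5, 47/5, 6/5]
R3 ← R3 + (5/3)·R2: [0, 0, 17/3, -22/3]
R4 ← R4 + (16/5)·R2: [0, 0, 63/5, -26/5]
R4 ← R4 − (189/85)·R3: [0, 0, 0, 944/85]
4 pivots among 4 columns.
Every column is a pivot column, so the columns are linearly independent.

yes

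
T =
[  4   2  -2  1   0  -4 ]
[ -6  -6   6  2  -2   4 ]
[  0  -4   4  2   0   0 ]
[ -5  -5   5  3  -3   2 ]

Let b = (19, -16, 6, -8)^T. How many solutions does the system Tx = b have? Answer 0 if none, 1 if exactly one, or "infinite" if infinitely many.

Row reduce the augmented matrix [T | b].
R2 ← R2 + (3/2)·R1: [0, -3, 3, 7/2, -2, -2, 25/2]
R4 ← R4 + (5/4)·R1: [0, -5/2, 5/2, 17/4, -3, -3, 63/4]
R3 ← R3 − (4/3)·R2: [0, 0, 0, -8/3, 8/3, 8/3, -32/3]
R4 ← R4 − (5/6)·R2: [0, 0, 0, 4/3, -4/3, -4/3, 16/3]
R4 ← R4 + (1/2)·R3: [0, 0, 0, 0, 0, 0, 0]
The echelon form has 3 nonzero rows, and every pivot lies in the first 6 columns, so rank(T) = rank([T|b]) = 3.
The system is consistent.
rank = 3 < 6 unknowns, so there are infinitely many solutions.

infinite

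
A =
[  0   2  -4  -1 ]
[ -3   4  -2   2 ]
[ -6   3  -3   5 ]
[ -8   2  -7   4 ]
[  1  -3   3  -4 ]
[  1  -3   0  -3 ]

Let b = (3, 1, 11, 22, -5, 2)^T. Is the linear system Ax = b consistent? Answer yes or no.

yes

Row reduce the augmented matrix [A | b].
Swap R1 ↔ R2
R3 ← R3 − (2)·R1: [0, -5, 1, 1, 9]
R4 ← R4 − (8/3)·R1: [0, -26/3, -5/3, -4/3, 58/3]
R5 ← R5 + (1/3)·R1: [0, -5/3, 7/3, -10/3, -14/3]
R6 ← R6 + (1/3)·R1: [0, -5/3, -2/3, -7/3, 7/3]
R3 ← R3 + (5/2)·R2: [0, 0, -9, -3/2, 33/2]
R4 ← R4 + (13/3)·R2: [0, 0, -19, -17/3, 97/3]
R5 ← R5 + (5/6)·R2: [0, 0, -1, -25/6, -13/6]
R6 ← R6 + (5/6)·R2: [0, 0, -4, -19/6, 29/6]
R4 ← R4 − (19/9)·R3: [0, 0, 0, -5/2, -5/2]
R5 ← R5 − (1/9)·R3: [0, 0, 0, -4, -4]
R6 ← R6 − (4/9)·R3: [0, 0, 0, -5/2, -5/2]
R5 ← R5 − (8/5)·R4: [0, 0, 0, 0, 0]
R6 ← R6 − R4: [0, 0, 0, 0, 0]
The echelon form has 4 nonzero rows, and every pivot lies in the first 4 columns, so rank(A) = rank([A|b]) = 4.
The system is consistent.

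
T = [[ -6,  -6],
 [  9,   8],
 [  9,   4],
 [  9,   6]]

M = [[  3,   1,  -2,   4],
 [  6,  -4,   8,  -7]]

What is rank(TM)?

2

First compute TM:
[[-54,  18, -36,  18],
 [ 75, -23,  46, -20],
 [ 51,  -7,  14,   8],
 [ 63, -15,  30,  -6]]
Now row reduce the product.
R2 ← R2 + (25/18)·R1: [0, 2, -4, 5]
R3 ← R3 + (17/18)·R1: [0, 10, -20, 25]
R4 ← R4 + (7/6)·R1: [0, 6, -12, 15]
R3 ← R3 − (5)·R2: [0, 0, 0, 0]
R4 ← R4 − (3)·R2: [0, 0, 0, 0]
2 nonzero rows, so rank(TM) = 2.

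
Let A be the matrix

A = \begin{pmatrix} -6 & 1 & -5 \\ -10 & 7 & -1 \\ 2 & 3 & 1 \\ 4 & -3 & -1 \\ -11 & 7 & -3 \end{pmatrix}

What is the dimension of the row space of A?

Row reduce to echelon form.
R2 ← R2 − (5/3)·R1: [0, 16/3, 22/3]
R3 ← R3 + (1/3)·R1: [0, 10/3, -2/3]
R4 ← R4 + (2/3)·R1: [0, -7/3, -13/3]
R5 ← R5 − (11/6)·R1: [0, 31/6, 37/6]
R3 ← R3 − (5/8)·R2: [0, 0, -21/4]
R4 ← R4 + (7/16)·R2: [0, 0, -9/8]
R5 ← R5 − (31/32)·R2: [0, 0, -15/16]
R4 ← R4 − (3/14)·R3: [0, 0, 0]
R5 ← R5 − (5/28)·R3: [0, 0, 0]
Echelon form has 3 nonzero rows, so rank(A) = 3.
The row space has dimension equal to the rank: 3.

3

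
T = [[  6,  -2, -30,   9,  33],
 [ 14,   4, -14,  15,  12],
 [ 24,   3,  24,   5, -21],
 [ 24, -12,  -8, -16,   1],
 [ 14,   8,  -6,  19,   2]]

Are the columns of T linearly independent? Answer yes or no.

no

Row reduce T to echelon form.
R2 ← R2 − (7/3)·R1: [0, 26/3, 56, -6, -65]
R3 ← R3 − (4)·R1: [0, 11, 144, -31, -153]
R4 ← R4 − (4)·R1: [0, -4, 112, -52, -131]
R5 ← R5 − (7/3)·R1: [0, 38/3, 64, -2, -75]
R3 ← R3 − (33/26)·R2: [0, 0, 948/13, -304/13, -141/2]
R4 ← R4 + (6/13)·R2: [0, 0, 1792/13, -712/13, -161]
R5 ← R5 − (19/13)·R2: [0, 0, -232/13, 88/13, 20]
R4 ← R4 − (448/237)·R3: [0, 0, 0, -2504/237, -2191/79]
R5 ← R5 + (58/237)·R3: [0, 0, 0, 248/237, 217/79]
R5 ← R5 + (31/313)·R4: [0, 0, 0, 0, 0]
4 pivots among 5 columns.
Only 4 < 5 pivot columns, so the columns are linearly dependent.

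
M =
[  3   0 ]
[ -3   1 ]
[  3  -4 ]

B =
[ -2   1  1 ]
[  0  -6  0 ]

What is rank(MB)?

First compute MB:
[[ -6,   3,   3],
 [  6,  -9,  -3],
 [ -6,  27,   3]]
Now row reduce the product.
R2 ← R2 + R1: [0, -6, 0]
R3 ← R3 − R1: [0, 24, 0]
R3 ← R3 + (4)·R2: [0, 0, 0]
2 nonzero rows, so rank(MB) = 2.

2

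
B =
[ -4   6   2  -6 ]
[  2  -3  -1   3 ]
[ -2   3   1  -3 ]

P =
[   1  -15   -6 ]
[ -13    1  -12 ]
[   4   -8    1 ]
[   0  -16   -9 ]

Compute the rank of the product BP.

1

First compute BP:
[[-74, 146,   8],
 [ 37, -73,  -4],
 [-37,  73,   4]]
Now row reduce the product.
R2 ← R2 + (1/2)·R1: [0, 0, 0]
R3 ← R3 − (1/2)·R1: [0, 0, 0]
1 nonzero row, so rank(BP) = 1.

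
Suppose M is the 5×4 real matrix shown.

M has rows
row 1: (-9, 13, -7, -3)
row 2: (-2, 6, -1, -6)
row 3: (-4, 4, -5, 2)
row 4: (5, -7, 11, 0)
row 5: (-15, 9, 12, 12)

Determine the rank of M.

Row reduce to echelon form.
R2 ← R2 − (2/9)·R1: [0, 28/9, 5/9, -16/3]
R3 ← R3 − (4/9)·R1: [0, -16/9, -17/9, 10/3]
R4 ← R4 + (5/9)·R1: [0, 2/9, 64/9, -5/3]
R5 ← R5 − (5/3)·R1: [0, -38/3, 71/3, 17]
R3 ← R3 + (4/7)·R2: [0, 0, -11/7, 2/7]
R4 ← R4 − (1/14)·R2: [0, 0, 99/14, -9/7]
R5 ← R5 + (57/14)·R2: [0, 0, 363/14, -33/7]
R4 ← R4 + (9/2)·R3: [0, 0, 0, 0]
R5 ← R5 + (33/2)·R3: [0, 0, 0, 0]
Echelon form has 3 nonzero rows, so rank(M) = 3.

3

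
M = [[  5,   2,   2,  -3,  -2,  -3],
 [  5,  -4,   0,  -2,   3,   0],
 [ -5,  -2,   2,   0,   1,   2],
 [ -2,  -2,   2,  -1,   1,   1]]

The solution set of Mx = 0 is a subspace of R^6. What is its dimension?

3

Row reduce to echelon form.
R2 ← R2 − R1: [0, -6, -2, 1, 5, 3]
R3 ← R3 + R1: [0, 0, 4, -3, -1, -1]
R4 ← R4 + (2/5)·R1: [0, -6/5, 14/5, -11/5, 1/5, -1/5]
R4 ← R4 − (1/5)·R2: [0, 0, 16/5, -12/5, -4/5, -4/5]
R4 ← R4 − (4/5)·R3: [0, 0, 0, 0, 0, 0]
3 nonzero rows, so rank(M) = 3.
M has 6 columns; by rank–nullity, nullity = 6 − 3 = 3.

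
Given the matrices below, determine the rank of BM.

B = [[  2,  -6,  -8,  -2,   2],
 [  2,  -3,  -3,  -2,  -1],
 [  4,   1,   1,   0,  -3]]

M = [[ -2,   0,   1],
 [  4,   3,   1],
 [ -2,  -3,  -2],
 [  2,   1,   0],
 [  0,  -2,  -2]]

2

First compute BM:
[[-16,   0,   8],
 [-14,   0,   7],
 [ -6,   6,   9]]
Now row reduce the product.
R2 ← R2 − (7/8)·R1: [0, 0, 0]
R3 ← R3 − (3/8)·R1: [0, 6, 6]
Swap R2 ↔ R3
2 nonzero rows, so rank(BM) = 2.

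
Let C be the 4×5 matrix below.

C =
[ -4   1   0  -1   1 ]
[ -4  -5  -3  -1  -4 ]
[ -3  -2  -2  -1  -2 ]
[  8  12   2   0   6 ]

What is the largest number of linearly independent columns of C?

Row reduce to echelon form.
R2 ← R2 − R1: [0, -6, -3, 0, -5]
R3 ← R3 − (3/4)·R1: [0, -11/4, -2, -1/4, -11/4]
R4 ← R4 + (2)·R1: [0, 14, 2, -2, 8]
R3 ← R3 − (11/24)·R2: [0, 0, -5/8, -1/4, -11/24]
R4 ← R4 + (7/3)·R2: [0, 0, -5, -2, -11/3]
R4 ← R4 − (8)·R3: [0, 0, 0, 0, 0]
Echelon form has 3 nonzero rows, so rank(C) = 3.
The rank gives the maximum number of linearly independent columns: 3.

3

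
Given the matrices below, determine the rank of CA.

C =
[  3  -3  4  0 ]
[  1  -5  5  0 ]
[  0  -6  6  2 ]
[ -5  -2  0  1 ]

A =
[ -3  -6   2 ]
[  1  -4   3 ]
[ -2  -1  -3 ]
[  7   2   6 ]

First compute CA:
[[-20, -10, -15],
 [-18,   9, -28],
 [ -4,  22, -24],
 [ 20,  40, -10]]
Now row reduce the product.
R2 ← R2 − (9/10)·R1: [0, 18, -29/2]
R3 ← R3 − (1/5)·R1: [0, 24, -21]
R4 ← R4 + R1: [0, 30, -25]
R3 ← R3 − (4/3)·R2: [0, 0, -5/3]
R4 ← R4 − (5/3)·R2: [0, 0, -5/6]
R4 ← R4 − (1/2)·R3: [0, 0, 0]
3 nonzero rows, so rank(CA) = 3.

3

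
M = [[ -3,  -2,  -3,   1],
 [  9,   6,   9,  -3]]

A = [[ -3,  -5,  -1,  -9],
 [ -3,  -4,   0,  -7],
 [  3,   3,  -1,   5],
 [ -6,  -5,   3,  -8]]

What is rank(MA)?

First compute MA:
[[  0,   9,   9,  18],
 [  0, -27, -27, -54]]
Now row reduce the product.
R2 ← R2 + (3)·R1: [0, 0, 0, 0]
1 nonzero row, so rank(MA) = 1.

1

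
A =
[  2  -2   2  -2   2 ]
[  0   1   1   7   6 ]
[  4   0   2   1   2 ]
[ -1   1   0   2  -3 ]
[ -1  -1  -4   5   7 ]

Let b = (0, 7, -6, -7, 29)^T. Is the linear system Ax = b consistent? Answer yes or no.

yes

Row reduce the augmented matrix [A | b].
R3 ← R3 − (2)·R1: [0, 4, -2, 5, -2, -6]
R4 ← R4 + (1/2)·R1: [0, 0, 1, 1, -2, -7]
R5 ← R5 + (1/2)·R1: [0, -2, -3, 4, 8, 29]
R3 ← R3 − (4)·R2: [0, 0, -6, -23, -26, -34]
R5 ← R5 + (2)·R2: [0, 0, -1, 18, 20, 43]
R4 ← R4 + (1/6)·R3: [0, 0, 0, -17/6, -19/3, -38/3]
R5 ← R5 − (1/6)·R3: [0, 0, 0, 131/6, 73/3, 146/3]
R5 ← R5 + (131/17)·R4: [0, 0, 0, 0, -416/17, -832/17]
The echelon form has 5 nonzero rows, and every pivot lies in the first 5 columns, so rank(A) = rank([A|b]) = 5.
The system is consistent.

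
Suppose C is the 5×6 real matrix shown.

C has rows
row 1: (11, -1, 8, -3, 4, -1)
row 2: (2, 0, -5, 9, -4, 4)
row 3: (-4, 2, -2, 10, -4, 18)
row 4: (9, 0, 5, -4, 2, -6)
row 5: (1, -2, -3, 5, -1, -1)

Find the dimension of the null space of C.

1

Row reduce to echelon form.
R2 ← R2 − (2/11)·R1: [0, 2/11, -71/11, 105/11, -52/11, 46/11]
R3 ← R3 + (4/11)·R1: [0, 18/11, 10/11, 98/11, -28/11, 194/11]
R4 ← R4 − (9/11)·R1: [0, 9/11, -17/11, -17/11, -14/11, -57/11]
R5 ← R5 − (1/11)·R1: [0, -21/11, -41/11, 58/11, -15/11, -10/11]
R3 ← R3 − (9)·R2: [0, 0, 59, -77, 40, -20]
R4 ← R4 − (9/2)·R2: [0, 0, 55/2, -89/2, 20, -24]
R5 ← R5 + (21/2)·R2: [0, 0, -143/2, 211/2, -51, 43]
R4 ← R4 − (55/118)·R3: [0, 0, 0, -508/59, 80/59, -866/59]
R5 ← R5 + (143/118)·R3: [0, 0, 0, 719/59, -149/59, 1107/59]
R5 ← R5 + (719/508)·R4: [0, 0, 0, 0, -77/127, -511/254]
5 nonzero rows, so rank(C) = 5.
C has 6 columns; by rank–nullity, nullity = 6 − 5 = 1.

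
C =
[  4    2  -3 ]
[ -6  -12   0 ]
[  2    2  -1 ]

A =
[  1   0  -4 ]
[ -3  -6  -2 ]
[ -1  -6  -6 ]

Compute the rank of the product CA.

First compute CA:
[[  1,   6,  -2],
 [ 30,  72,  48],
 [ -3,  -6,  -6]]
Now row reduce the product.
R2 ← R2 − (30)·R1: [0, -108, 108]
R3 ← R3 + (3)·R1: [0, 12, -12]
R3 ← R3 + (1/9)·R2: [0, 0, 0]
2 nonzero rows, so rank(CA) = 2.

2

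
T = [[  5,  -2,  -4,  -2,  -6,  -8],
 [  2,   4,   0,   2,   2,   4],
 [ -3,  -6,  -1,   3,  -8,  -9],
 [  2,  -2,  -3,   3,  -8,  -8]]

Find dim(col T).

4

Row reduce to echelon form.
R2 ← R2 − (2/5)·R1: [0, 24/5, 8/5, 14/5, 22/5, 36/5]
R3 ← R3 + (3/5)·R1: [0, -36/5, -17/5, 9/5, -58/5, -69/5]
R4 ← R4 − (2/5)·R1: [0, -6/5, -7/5, 19/5, -28/5, -24/5]
R3 ← R3 + (3/2)·R2: [0, 0, -1, 6, -5, -3]
R4 ← R4 + (1/4)·R2: [0, 0, -1, 9/2, -9/2, -3]
R4 ← R4 − R3: [0, 0, 0, -3/2, 1/2, 0]
Echelon form has 4 nonzero rows, so rank(T) = 4.
The column space has dimension equal to the rank: 4.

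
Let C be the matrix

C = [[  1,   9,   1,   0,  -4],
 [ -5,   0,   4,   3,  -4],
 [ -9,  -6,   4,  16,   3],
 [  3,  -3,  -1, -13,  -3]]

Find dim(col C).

3

Row reduce to echelon form.
R2 ← R2 + (5)·R1: [0, 45, 9, 3, -24]
R3 ← R3 + (9)·R1: [0, 75, 13, 16, -33]
R4 ← R4 − (3)·R1: [0, -30, -4, -13, 9]
R3 ← R3 − (5/3)·R2: [0, 0, -2, 11, 7]
R4 ← R4 + (2/3)·R2: [0, 0, 2, -11, -7]
R4 ← R4 + R3: [0, 0, 0, 0, 0]
Echelon form has 3 nonzero rows, so rank(C) = 3.
The column space has dimension equal to the rank: 3.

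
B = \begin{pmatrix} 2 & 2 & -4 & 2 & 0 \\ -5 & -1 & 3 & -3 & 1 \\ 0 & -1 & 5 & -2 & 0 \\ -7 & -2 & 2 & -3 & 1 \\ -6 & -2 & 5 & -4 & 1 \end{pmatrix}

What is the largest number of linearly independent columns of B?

3

Row reduce to echelon form.
R2 ← R2 + (5/2)·R1: [0, 4, -7, 2, 1]
R4 ← R4 + (7/2)·R1: [0, 5, -12, 4, 1]
R5 ← R5 + (3)·R1: [0, 4, -7, 2, 1]
R3 ← R3 + (1/4)·R2: [0, 0, 13/4, -3/2, 1/4]
R4 ← R4 − (5/4)·R2: [0, 0, -13/4, 3/2, -1/4]
R5 ← R5 − R2: [0, 0, 0, 0, 0]
R4 ← R4 + R3: [0, 0, 0, 0, 0]
Echelon form has 3 nonzero rows, so rank(B) = 3.
The rank gives the maximum number of linearly independent columns: 3.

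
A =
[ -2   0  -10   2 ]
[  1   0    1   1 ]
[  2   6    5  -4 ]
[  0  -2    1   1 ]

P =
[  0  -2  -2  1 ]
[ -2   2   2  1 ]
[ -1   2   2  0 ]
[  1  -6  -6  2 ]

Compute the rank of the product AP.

2

First compute AP:
[[ 12, -28, -28,   2],
 [  0,  -6,  -6,   3],
 [-21,  42,  42,   0],
 [  4,  -8,  -8,   0]]
Now row reduce the product.
R3 ← R3 + (7/4)·R1: [0, -7, -7, 7/2]
R4 ← R4 − (1/3)·R1: [0, 4/3, 4/3, -2/3]
R3 ← R3 − (7/6)·R2: [0, 0, 0, 0]
R4 ← R4 + (2/9)·R2: [0, 0, 0, 0]
2 nonzero rows, so rank(AP) = 2.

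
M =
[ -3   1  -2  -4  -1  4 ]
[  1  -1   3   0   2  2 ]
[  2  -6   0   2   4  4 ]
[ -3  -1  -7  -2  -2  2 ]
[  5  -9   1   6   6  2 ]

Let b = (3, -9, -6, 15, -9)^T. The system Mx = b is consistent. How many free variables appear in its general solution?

3

Row reduce the augmented matrix [M | b].
R2 ← R2 + (1/3)·R1: [0, -2/3, 7/3, -4/3, 5/3, 10/3, -8]
R3 ← R3 + (2/3)·R1: [0, -16/3, -4/3, -2/3, 10/3, 20/3, -4]
R4 ← R4 − R1: [0, -2, -5, 2, -1, -2, 12]
R5 ← R5 + (5/3)·R1: [0, -22/3, -7/3, -2/3, 13/3, 26/3, -4]
R3 ← R3 − (8)·R2: [0, 0, -20, 10, -10, -20, 60]
R4 ← R4 − (3)·R2: [0, 0, -12, 6, -6, -12, 36]
R5 ← R5 − (11)·R2: [0, 0, -28, 14, -14, -28, 84]
R4 ← R4 − (3/5)·R3: [0, 0, 0, 0, 0, 0, 0]
R5 ← R5 − (7/5)·R3: [0, 0, 0, 0, 0, 0, 0]
The echelon form has 3 nonzero rows, and every pivot lies in the first 6 columns, so rank(M) = rank([M|b]) = 3.
The system is consistent.
Free variables = (unknowns) − (rank) = 6 − 3 = 3.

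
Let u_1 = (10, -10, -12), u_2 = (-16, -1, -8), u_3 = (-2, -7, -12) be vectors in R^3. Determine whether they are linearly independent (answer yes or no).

Form the matrix with these vectors as rows and row reduce.
R2 ← R2 + (8/5)·R1: [0, -17, -136/5]
R3 ← R3 + (1/5)·R1: [0, -9, -72/5]
R3 ← R3 − (9/17)·R2: [0, 0, 0]
2 nonzero rows, so the 3 vectors span a space of dimension 2.
Since 2 < 3, the vectors are linearly dependent.

no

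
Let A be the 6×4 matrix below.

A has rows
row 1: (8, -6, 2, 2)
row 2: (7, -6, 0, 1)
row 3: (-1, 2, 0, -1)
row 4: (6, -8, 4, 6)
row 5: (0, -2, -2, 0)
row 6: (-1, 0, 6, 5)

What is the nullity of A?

1

Row reduce to echelon form.
R2 ← R2 − (7/8)·R1: [0, -3/4, -7/4, -3/4]
R3 ← R3 + (1/8)·R1: [0, 5/4, 1/4, -3/4]
R4 ← R4 − (3/4)·R1: [0, -7/2, 5/2, 9/2]
R6 ← R6 + (1/8)·R1: [0, -3/4, 25/4, 21/4]
R3 ← R3 + (5/3)·R2: [0, 0, -8/3, -2]
R4 ← R4 − (14/3)·R2: [0, 0, 32/3, 8]
R5 ← R5 − (8/3)·R2: [0, 0, 8/3, 2]
R6 ← R6 − R2: [0, 0, 8, 6]
R4 ← R4 + (4)·R3: [0, 0, 0, 0]
R5 ← R5 + R3: [0, 0, 0, 0]
R6 ← R6 + (3)·R3: [0, 0, 0, 0]
3 nonzero rows, so rank(A) = 3.
A has 4 columns; by rank–nullity, nullity = 4 − 3 = 1.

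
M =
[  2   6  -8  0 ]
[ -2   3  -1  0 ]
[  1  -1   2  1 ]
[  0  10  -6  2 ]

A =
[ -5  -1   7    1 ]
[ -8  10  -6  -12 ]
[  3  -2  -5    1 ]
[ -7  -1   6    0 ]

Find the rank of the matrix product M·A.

First compute MA:
[[-82,  74,  18, -78],
 [-17,  34, -27, -39],
 [  2, -16,   9,  15],
 [-112, 110, -18, -126]]
Now row reduce the product.
R2 ← R2 − (17/82)·R1: [0, 765/41, -1260/41, -936/41]
R3 ← R3 + (1/41)·R1: [0, -582/41, 387/41, 537/41]
R4 ← R4 − (56/41)·R1: [0, 366/41, -1746/41, -798/41]
R3 ← R3 + (194/255)·R2: [0, 0, -237/17, -363/85]
R4 ← R4 − (122/255)·R2: [0, 0, -474/17, -726/85]
R4 ← R4 − (2)·R3: [0, 0, 0, 0]
3 nonzero rows, so rank(MA) = 3.

3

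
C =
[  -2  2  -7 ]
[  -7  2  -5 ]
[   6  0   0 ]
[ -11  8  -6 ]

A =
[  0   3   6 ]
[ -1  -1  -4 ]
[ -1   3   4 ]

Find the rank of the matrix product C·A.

First compute CA:
[[  5, -29, -48],
 [  3, -38, -70],
 [  0,  18,  36],
 [ -2, -59, -122]]
Now row reduce the product.
R2 ← R2 − (3/5)·R1: [0, -103/5, -206/5]
R4 ← R4 + (2/5)·R1: [0, -353/5, -706/5]
R3 ← R3 + (90/103)·R2: [0, 0, 0]
R4 ← R4 − (353/103)·R2: [0, 0, 0]
2 nonzero rows, so rank(CA) = 2.

2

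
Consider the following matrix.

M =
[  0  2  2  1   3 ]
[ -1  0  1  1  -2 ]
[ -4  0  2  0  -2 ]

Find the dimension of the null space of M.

2

Row reduce to echelon form.
Swap R1 ↔ R2
R3 ← R3 − (4)·R1: [0, 0, -2, -4, 6]
3 nonzero rows, so rank(M) = 3.
M has 5 columns; by rank–nullity, nullity = 5 − 3 = 2.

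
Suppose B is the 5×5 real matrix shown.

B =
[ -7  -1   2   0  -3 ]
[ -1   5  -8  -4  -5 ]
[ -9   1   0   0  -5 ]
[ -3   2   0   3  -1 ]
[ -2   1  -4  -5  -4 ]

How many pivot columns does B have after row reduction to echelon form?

Row reduce to echelon form.
R2 ← R2 − (1/7)·R1: [0, 36/7, -58/7, -4, -32/7]
R3 ← R3 − (9/7)·R1: [0, 16/7, -18/7, 0, -8/7]
R4 ← R4 − (3/7)·R1: [0, 17/7, -6/7, 3, 2/7]
R5 ← R5 − (2/7)·R1: [0, 9/7, -32/7, -5, -22/7]
R3 ← R3 − (4/9)·R2: [0, 0, 10/9, 16/9, 8/9]
R4 ← R4 − (17/36)·R2: [0, 0, 55/18, 44/9, 22/9]
R5 ← R5 − (1/4)·R2: [0, 0, -5/2, -4, -2]
R4 ← R4 − (11/4)·R3: [0, 0, 0, 0, 0]
R5 ← R5 + (9/4)·R3: [0, 0, 0, 0, 0]
Echelon form has 3 nonzero rows, so rank(B) = 3.
Each nonzero row contributes one pivot column: 3 pivot columns.

3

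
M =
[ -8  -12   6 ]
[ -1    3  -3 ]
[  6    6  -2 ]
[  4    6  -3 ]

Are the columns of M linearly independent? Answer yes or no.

no

Row reduce M to echelon form.
R2 ← R2 − (1/8)·R1: [0, 9/2, -15/4]
R3 ← R3 + (3/4)·R1: [0, -3, 5/2]
R4 ← R4 + (1/2)·R1: [0, 0, 0]
R3 ← R3 + (2/3)·R2: [0, 0, 0]
2 pivots among 3 columns.
Only 2 < 3 pivot columns, so the columns are linearly dependent.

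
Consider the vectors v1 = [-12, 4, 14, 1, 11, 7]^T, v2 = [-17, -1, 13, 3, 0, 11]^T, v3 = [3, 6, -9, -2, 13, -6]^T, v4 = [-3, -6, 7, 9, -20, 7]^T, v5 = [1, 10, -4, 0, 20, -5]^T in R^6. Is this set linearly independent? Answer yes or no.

no

Form the matrix with these vectors as rows and row reduce.
R2 ← R2 − (17/12)·R1: [0, -20/3, -41/6, 19/12, -187/12, 13/12]
R3 ← R3 + (1/4)·R1: [0, 7, -11/2, -7/4, 63/4, -17/4]
R4 ← R4 − (1/4)·R1: [0, -7, 7/2, 35/4, -91/4, 21/4]
R5 ← R5 + (1/12)·R1: [0, 31/3, -17/6, 1/12, 251/12, -53/12]
R3 ← R3 + (21/20)·R2: [0, 0, -507/40, -7/80, -49/80, -249/80]
R4 ← R4 − (21/20)·R2: [0, 0, 427/40, 567/80, -511/80, 329/80]
R5 ← R5 + (31/20)·R2: [0, 0, -537/40, 203/80, -259/80, -219/80]
R4 ← R4 + (427/507)·R3: [0, 0, 0, 3556/507, -3500/507, 252/169]
R5 ← R5 − (179/169)·R3: [0, 0, 0, 889/338, -875/338, 189/338]
R5 ← R5 − (3/8)·R4: [0, 0, 0, 0, 0, 0]
4 nonzero rows, so the 5 vectors span a space of dimension 4.
Since 4 < 5, the vectors are linearly dependent.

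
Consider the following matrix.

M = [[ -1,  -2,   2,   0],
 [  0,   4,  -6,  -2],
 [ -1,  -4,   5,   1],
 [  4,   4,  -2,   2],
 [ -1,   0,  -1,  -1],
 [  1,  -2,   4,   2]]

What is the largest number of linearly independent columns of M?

2

Row reduce to echelon form.
R3 ← R3 − R1: [0, -2, 3, 1]
R4 ← R4 + (4)·R1: [0, -4, 6, 2]
R5 ← R5 − R1: [0, 2, -3, -1]
R6 ← R6 + R1: [0, -4, 6, 2]
R3 ← R3 + (1/2)·R2: [0, 0, 0, 0]
R4 ← R4 + R2: [0, 0, 0, 0]
R5 ← R5 − (1/2)·R2: [0, 0, 0, 0]
R6 ← R6 + R2: [0, 0, 0, 0]
Echelon form has 2 nonzero rows, so rank(M) = 2.
The rank gives the maximum number of linearly independent columns: 2.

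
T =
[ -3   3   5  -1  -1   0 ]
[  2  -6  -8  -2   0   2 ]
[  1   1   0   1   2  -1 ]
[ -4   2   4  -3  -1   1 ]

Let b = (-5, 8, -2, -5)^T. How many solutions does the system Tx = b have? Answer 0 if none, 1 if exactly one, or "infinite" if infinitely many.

Row reduce the augmented matrix [T | b].
R2 ← R2 + (2/3)·R1: [0, -4, -14/3, -8/3, -2/3, 2, 14/3]
R3 ← R3 + (1/3)·R1: [0, 2, 5/3, 2/3, 5/3, -1, -11/3]
R4 ← R4 − (4/3)·R1: [0, -2, -8/3, -5/3, 1/3, 1, 5/3]
R3 ← R3 + (1/2)·R2: [0, 0, -2/3, -2/3, 4/3, 0, -4/3]
R4 ← R4 − (1/2)·R2: [0, 0, -1/3, -1/3, 2/3, 0, -2/3]
R4 ← R4 − (1/2)·R3: [0, 0, 0, 0, 0, 0, 0]
The echelon form has 3 nonzero rows, and every pivot lies in the first 6 columns, so rank(T) = rank([T|b]) = 3.
The system is consistent.
rank = 3 < 6 unknowns, so there are infinitely many solutions.

infinite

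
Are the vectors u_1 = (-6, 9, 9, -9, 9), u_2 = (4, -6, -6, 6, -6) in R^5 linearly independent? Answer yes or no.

Form the matrix with these vectors as rows and row reduce.
R2 ← R2 + (2/3)·R1: [0, 0, 0, 0, 0]
1 nonzero row, so the 2 vectors span a space of dimension 1.
Since 1 < 2, the vectors are linearly dependent.

no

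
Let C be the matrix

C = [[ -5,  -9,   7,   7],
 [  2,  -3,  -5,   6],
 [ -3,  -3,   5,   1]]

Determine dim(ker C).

2

Row reduce to echelon form.
R2 ← R2 + (2/5)·R1: [0, -33/5, -11/5, 44/5]
R3 ← R3 − (3/5)·R1: [0, 12/5, 4/5, -16/5]
R3 ← R3 + (4/11)·R2: [0, 0, 0, 0]
2 nonzero rows, so rank(C) = 2.
C has 4 columns; by rank–nullity, nullity = 4 − 2 = 2.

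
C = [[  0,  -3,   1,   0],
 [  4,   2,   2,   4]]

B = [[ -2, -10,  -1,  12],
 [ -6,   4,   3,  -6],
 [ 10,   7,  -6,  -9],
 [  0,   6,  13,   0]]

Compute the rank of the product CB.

First compute CB:
[[ 28,  -5, -15,   9],
 [  0,   6,  42,  18]]
Now row reduce the product.
2 nonzero rows, so rank(CB) = 2.

2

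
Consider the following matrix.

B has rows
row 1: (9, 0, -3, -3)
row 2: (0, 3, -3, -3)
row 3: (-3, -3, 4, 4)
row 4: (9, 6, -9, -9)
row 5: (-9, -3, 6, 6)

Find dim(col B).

Row reduce to echelon form.
R3 ← R3 + (1/3)·R1: [0, -3, 3, 3]
R4 ← R4 − R1: [0, 6, -6, -6]
R5 ← R5 + R1: [0, -3, 3, 3]
R3 ← R3 + R2: [0, 0, 0, 0]
R4 ← R4 − (2)·R2: [0, 0, 0, 0]
R5 ← R5 + R2: [0, 0, 0, 0]
Echelon form has 2 nonzero rows, so rank(B) = 2.
The column space has dimension equal to the rank: 2.

2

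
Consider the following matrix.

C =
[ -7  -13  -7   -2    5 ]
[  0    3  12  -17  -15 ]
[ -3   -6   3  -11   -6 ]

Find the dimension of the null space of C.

2

Row reduce to echelon form.
R3 ← R3 − (3/7)·R1: [0, -3/7, 6, -71/7, -57/7]
R3 ← R3 + (1/7)·R2: [0, 0, 54/7, -88/7, -72/7]
3 nonzero rows, so rank(C) = 3.
C has 5 columns; by rank–nullity, nullity = 5 − 3 = 2.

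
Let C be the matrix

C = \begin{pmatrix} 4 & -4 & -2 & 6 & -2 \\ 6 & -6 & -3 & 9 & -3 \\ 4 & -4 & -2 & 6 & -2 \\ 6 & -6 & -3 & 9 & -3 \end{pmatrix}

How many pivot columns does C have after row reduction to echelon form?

1

Row reduce to echelon form.
R2 ← R2 − (3/2)·R1: [0, 0, 0, 0, 0]
R3 ← R3 − R1: [0, 0, 0, 0, 0]
R4 ← R4 − (3/2)·R1: [0, 0, 0, 0, 0]
Echelon form has 1 nonzero row, so rank(C) = 1.
Each nonzero row contributes one pivot column: 1 pivot columns.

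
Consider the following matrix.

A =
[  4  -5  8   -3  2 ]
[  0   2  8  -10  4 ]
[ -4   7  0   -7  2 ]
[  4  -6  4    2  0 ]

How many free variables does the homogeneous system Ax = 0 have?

3

Row reduce to echelon form.
R3 ← R3 + R1: [0, 2, 8, -10, 4]
R4 ← R4 − R1: [0, -1, -4, 5, -2]
R3 ← R3 − R2: [0, 0, 0, 0, 0]
R4 ← R4 + (1/2)·R2: [0, 0, 0, 0, 0]
2 nonzero rows, so rank(A) = 2.
A has 5 columns; by rank–nullity, nullity = 5 − 2 = 3.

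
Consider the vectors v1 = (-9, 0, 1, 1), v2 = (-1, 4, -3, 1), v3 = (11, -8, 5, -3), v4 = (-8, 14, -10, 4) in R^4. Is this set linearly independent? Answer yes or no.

no

Form the matrix with these vectors as rows and row reduce.
R2 ← R2 − (1/9)·R1: [0, 4, -28/9, 8/9]
R3 ← R3 + (11/9)·R1: [0, -8, 56/9, -16/9]
R4 ← R4 − (8/9)·R1: [0, 14, -98/9, 28/9]
R3 ← R3 + (2)·R2: [0, 0, 0, 0]
R4 ← R4 − (7/2)·R2: [0, 0, 0, 0]
2 nonzero rows, so the 4 vectors span a space of dimension 2.
Since 2 < 4, the vectors are linearly dependent.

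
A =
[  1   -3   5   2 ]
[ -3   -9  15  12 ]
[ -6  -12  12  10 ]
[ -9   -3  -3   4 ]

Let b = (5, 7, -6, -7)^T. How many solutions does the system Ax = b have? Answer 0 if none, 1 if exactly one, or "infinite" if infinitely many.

0

Row reduce the augmented matrix [A | b].
R2 ← R2 + (3)·R1: [0, -18, 30, 18, 22]
R3 ← R3 + (6)·R1: [0, -30, 42, 22, 24]
R4 ← R4 + (9)·R1: [0, -30, 42, 22, 38]
R3 ← R3 − (5/3)·R2: [0, 0, -8, -8, -38/3]
R4 ← R4 − (5/3)·R2: [0, 0, -8, -8, 4/3]
R4 ← R4 − R3: [0, 0, 0, 0, 14]
The echelon form has 4 nonzero rows; the last pivot sits in the augmented column, so rank(A) = 3 but rank([A|b]) = 4.
Since the ranks differ, the system is inconsistent.
It has no solutions.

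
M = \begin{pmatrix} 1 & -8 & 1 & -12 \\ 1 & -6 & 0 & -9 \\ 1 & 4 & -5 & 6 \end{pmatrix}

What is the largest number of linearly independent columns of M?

2

Row reduce to echelon form.
R2 ← R2 − R1: [0, 2, -1, 3]
R3 ← R3 − R1: [0, 12, -6, 18]
R3 ← R3 − (6)·R2: [0, 0, 0, 0]
Echelon form has 2 nonzero rows, so rank(M) = 2.
The rank gives the maximum number of linearly independent columns: 2.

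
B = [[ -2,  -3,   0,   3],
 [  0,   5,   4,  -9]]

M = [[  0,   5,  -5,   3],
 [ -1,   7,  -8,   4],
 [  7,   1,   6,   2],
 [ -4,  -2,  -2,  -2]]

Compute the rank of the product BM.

2

First compute BM:
[[ -9, -37,  28, -24],
 [ 59,  57,   2,  46]]
Now row reduce the product.
R2 ← R2 + (59/9)·R1: [0, -1670/9, 1670/9, -334/3]
2 nonzero rows, so rank(BM) = 2.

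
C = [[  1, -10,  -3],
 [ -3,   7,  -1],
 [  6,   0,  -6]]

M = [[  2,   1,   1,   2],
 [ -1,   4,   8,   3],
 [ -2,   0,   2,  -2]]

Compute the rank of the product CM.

First compute CM:
[[ 18, -39, -85, -22],
 [-11,  25,  51,  17],
 [ 24,   6,  -6,  24]]
Now row reduce the product.
R2 ← R2 + (11/18)·R1: [0, 7/6, -17/18, 32/9]
R3 ← R3 − (4/3)·R1: [0, 58, 322/3, 160/3]
R3 ← R3 − (348/7)·R2: [0, 0, 1080/7, -864/7]
3 nonzero rows, so rank(CM) = 3.

3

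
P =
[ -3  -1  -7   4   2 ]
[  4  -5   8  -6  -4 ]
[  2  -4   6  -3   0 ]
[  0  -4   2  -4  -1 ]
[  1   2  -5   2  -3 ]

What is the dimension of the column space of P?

Row reduce to echelon form.
R2 ← R2 + (4/3)·R1: [0, -19/3, -4/3, -2/3, -4/3]
R3 ← R3 + (2/3)·R1: [0, -14/3, 4/3, -1/3, 4/3]
R5 ← R5 + (1/3)·R1: [0, 5/3, -22/3, 10/3, -7/3]
R3 ← R3 − (14/19)·R2: [0, 0, 44/19, 3/19, 44/19]
R4 ← R4 − (12/19)·R2: [0, 0, 54/19, -68/19, -3/19]
R5 ← R5 + (5/19)·R2: [0, 0, -146/19, 60/19, -51/19]
R4 ← R4 − (27/22)·R3: [0, 0, 0, -83/22, -3]
R5 ← R5 + (73/22)·R3: [0, 0, 0, 81/22, 5]
R5 ← R5 + (81/83)·R4: [0, 0, 0, 0, 172/83]
Echelon form has 5 nonzero rows, so rank(P) = 5.
The column space has dimension equal to the rank: 5.

5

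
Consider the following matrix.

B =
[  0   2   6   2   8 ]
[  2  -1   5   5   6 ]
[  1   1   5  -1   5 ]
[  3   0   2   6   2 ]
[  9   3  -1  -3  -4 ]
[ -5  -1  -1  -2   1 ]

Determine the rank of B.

5

Row reduce to echelon form.
Swap R1 ↔ R2
R3 ← R3 − (1/2)·R1: [0, 3/2, 5/2, -7/2, 2]
R4 ← R4 − (3/2)·R1: [0, 3/2, -11/2, -3/2, -7]
R5 ← R5 − (9/2)·R1: [0, 15/2, -47/2, -51/2, -31]
R6 ← R6 + (5/2)·R1: [0, -7/2, 23/2, 21/2, 16]
R3 ← R3 − (3/4)·R2: [0, 0, -2, -5, -4]
R4 ← R4 − (3/4)·R2: [0, 0, -10, -3, -13]
R5 ← R5 − (15/4)·R2: [0, 0, -46, -33, -61]
R6 ← R6 + (7/4)·R2: [0, 0, 22, 14, 30]
R4 ← R4 − (5)·R3: [0, 0, 0, 22, 7]
R5 ← R5 − (23)·R3: [0, 0, 0, 82, 31]
R6 ← R6 + (11)·R3: [0, 0, 0, -41, -14]
R5 ← R5 − (41/11)·R4: [0, 0, 0, 0, 54/11]
R6 ← R6 + (41/22)·R4: [0, 0, 0, 0, -21/22]
R6 ← R6 + (7/36)·R5: [0, 0, 0, 0, 0]
Echelon form has 5 nonzero rows, so rank(B) = 5.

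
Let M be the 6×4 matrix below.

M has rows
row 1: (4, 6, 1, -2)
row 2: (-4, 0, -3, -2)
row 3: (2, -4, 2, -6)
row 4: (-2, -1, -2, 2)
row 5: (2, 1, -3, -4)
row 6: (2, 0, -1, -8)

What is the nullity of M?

Row reduce to echelon form.
R2 ← R2 + R1: [0, 6, -2, -4]
R3 ← R3 − (1/2)·R1: [0, -7, 3/2, -5]
R4 ← R4 + (1/2)·R1: [0, 2, -3/2, 1]
R5 ← R5 − (1/2)·R1: [0, -2, -7/2, -3]
R6 ← R6 − (1/2)·R1: [0, -3, -3/2, -7]
R3 ← R3 + (7/6)·R2: [0, 0, -5/6, -29/3]
R4 ← R4 − (1/3)·R2: [0, 0, -5/6, 7/3]
R5 ← R5 + (1/3)·R2: [0, 0, -25/6, -13/3]
R6 ← R6 + (1/2)·R2: [0, 0, -5/2, -9]
R4 ← R4 − R3: [0, 0, 0, 12]
R5 ← R5 − (5)·R3: [0, 0, 0, 44]
R6 ← R6 − (3)·R3: [0, 0, 0, 20]
R5 ← R5 − (11/3)·R4: [0, 0, 0, 0]
R6 ← R6 − (5/3)·R4: [0, 0, 0, 0]
4 nonzero rows, so rank(M) = 4.
M has 4 columns; by rank–nullity, nullity = 4 − 4 = 0.

0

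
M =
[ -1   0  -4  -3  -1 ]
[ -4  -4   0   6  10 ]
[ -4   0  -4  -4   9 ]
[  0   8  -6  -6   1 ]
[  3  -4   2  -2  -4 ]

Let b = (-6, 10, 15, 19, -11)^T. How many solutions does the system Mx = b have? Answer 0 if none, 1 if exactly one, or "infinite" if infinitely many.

Row reduce the augmented matrix [M | b].
R2 ← R2 − (4)·R1: [0, -4, 16, 18, 14, 34]
R3 ← R3 − (4)·R1: [0, 0, 12, 8, 13, 39]
R5 ← R5 + (3)·R1: [0, -4, -10, -11, -7, -29]
R4 ← R4 + (2)·R2: [0, 0, 26, 30, 29, 87]
R5 ← R5 − R2: [0, 0, -26, -29, -21, -63]
R4 ← R4 − (13/6)·R3: [0, 0, 0, 38/3, 5/6, 5/2]
R5 ← R5 + (13/6)·R3: [0, 0, 0, -35/3, 43/6, 43/2]
R5 ← R5 + (35/38)·R4: [0, 0, 0, 0, 603/76, 1809/76]
The echelon form has 5 nonzero rows, and every pivot lies in the first 5 columns, so rank(M) = rank([M|b]) = 5.
The system is consistent.
rank = 5 = number of unknowns, so the solution is unique.

1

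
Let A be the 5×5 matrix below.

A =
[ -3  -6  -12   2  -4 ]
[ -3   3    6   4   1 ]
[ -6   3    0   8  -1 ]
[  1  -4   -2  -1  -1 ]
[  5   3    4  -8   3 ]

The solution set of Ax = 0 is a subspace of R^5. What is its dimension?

1

Row reduce to echelon form.
R2 ← R2 − R1: [0, 9, 18, 2, 5]
R3 ← R3 − (2)·R1: [0, 15, 24, 4, 7]
R4 ← R4 + (1/3)·R1: [0, -6, -6, -1/3, -7/3]
R5 ← R5 + (5/3)·R1: [0, -7, -16, -14/3, -11/3]
R3 ← R3 − (5/3)·R2: [0, 0, -6, 2/3, -4/3]
R4 ← R4 + (2/3)·R2: [0, 0, 6, 1, 1]
R5 ← R5 + (7/9)·R2: [0, 0, -2, -28/9, 2/9]
R4 ← R4 + R3: [0, 0, 0, 5/3, -1/3]
R5 ← R5 − (1/3)·R3: [0, 0, 0, -10/3, 2/3]
R5 ← R5 + (2)·R4: [0, 0, 0, 0, 0]
4 nonzero rows, so rank(A) = 4.
A has 5 columns; by rank–nullity, nullity = 5 − 4 = 1.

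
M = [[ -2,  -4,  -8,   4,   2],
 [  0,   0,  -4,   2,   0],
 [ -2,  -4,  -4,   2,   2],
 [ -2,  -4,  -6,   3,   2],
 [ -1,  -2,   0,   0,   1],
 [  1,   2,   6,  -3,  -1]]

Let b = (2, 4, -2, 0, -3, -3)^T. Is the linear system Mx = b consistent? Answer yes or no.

Row reduce the augmented matrix [M | b].
R3 ← R3 − R1: [0, 0, 4, -2, 0, -4]
R4 ← R4 − R1: [0, 0, 2, -1, 0, -2]
R5 ← R5 − (1/2)·R1: [0, 0, 4, -2, 0, -4]
R6 ← R6 + (1/2)·R1: [0, 0, 2, -1, 0, -2]
R3 ← R3 + R2: [0, 0, 0, 0, 0, 0]
R4 ← R4 + (1/2)·R2: [0, 0, 0, 0, 0, 0]
R5 ← R5 + R2: [0, 0, 0, 0, 0, 0]
R6 ← R6 + (1/2)·R2: [0, 0, 0, 0, 0, 0]
The echelon form has 2 nonzero rows, and every pivot lies in the first 5 columns, so rank(M) = rank([M|b]) = 2.
The system is consistent.

yes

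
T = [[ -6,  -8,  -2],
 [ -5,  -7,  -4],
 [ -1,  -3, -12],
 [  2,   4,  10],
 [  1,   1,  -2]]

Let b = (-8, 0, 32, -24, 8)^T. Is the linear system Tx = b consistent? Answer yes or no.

yes

Row reduce the augmented matrix [T | b].
R2 ← R2 − (5/6)·R1: [0, -1/3, -7/3, 20/3]
R3 ← R3 − (1/6)·R1: [0, -5/3, -35/3, 100/3]
R4 ← R4 + (1/3)·R1: [0, 4/3, 28/3, -80/3]
R5 ← R5 + (1/6)·R1: [0, -1/3, -7/3, 20/3]
R3 ← R3 − (5)·R2: [0, 0, 0, 0]
R4 ← R4 + (4)·R2: [0, 0, 0, 0]
R5 ← R5 − R2: [0, 0, 0, 0]
The echelon form has 2 nonzero rows, and every pivot lies in the first 3 columns, so rank(T) = rank([T|b]) = 2.
The system is consistent.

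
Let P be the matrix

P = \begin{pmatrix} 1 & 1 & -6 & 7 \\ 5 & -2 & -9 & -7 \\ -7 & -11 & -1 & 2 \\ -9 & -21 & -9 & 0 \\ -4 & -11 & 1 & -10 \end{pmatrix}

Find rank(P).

Row reduce to echelon form.
R2 ← R2 − (5)·R1: [0, -7, 21, -42]
R3 ← R3 + (7)·R1: [0, -4, -43, 51]
R4 ← R4 + (9)·R1: [0, -12, -63, 63]
R5 ← R5 + (4)·R1: [0, -7, -23, 18]
R3 ← R3 − (4/7)·R2: [0, 0, -55, 75]
R4 ← R4 − (12/7)·R2: [0, 0, -99, 135]
R5 ← R5 − R2: [0, 0, -44, 60]
R4 ← R4 − (9/5)·R3: [0, 0, 0, 0]
R5 ← R5 − (4/5)·R3: [0, 0, 0, 0]
Echelon form has 3 nonzero rows, so rank(P) = 3.

3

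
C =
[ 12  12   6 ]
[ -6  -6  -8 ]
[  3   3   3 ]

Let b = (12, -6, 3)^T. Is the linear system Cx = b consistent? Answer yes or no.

yes

Row reduce the augmented matrix [C | b].
R2 ← R2 + (1/2)·R1: [0, 0, -5, 0]
R3 ← R3 − (1/4)·R1: [0, 0, 3/2, 0]
R3 ← R3 + (3/10)·R2: [0, 0, 0, 0]
The echelon form has 2 nonzero rows, and every pivot lies in the first 3 columns, so rank(C) = rank([C|b]) = 2.
The system is consistent.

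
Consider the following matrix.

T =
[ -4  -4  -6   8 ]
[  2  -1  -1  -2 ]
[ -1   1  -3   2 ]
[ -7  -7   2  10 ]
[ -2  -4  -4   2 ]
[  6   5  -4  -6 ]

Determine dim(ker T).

0

Row reduce to echelon form.
R2 ← R2 + (1/2)·R1: [0, -3, -4, 2]
R3 ← R3 − (1/4)·R1: [0, 2, -3/2, 0]
R4 ← R4 − (7/4)·R1: [0, 0, 25/2, -4]
R5 ← R5 − (1/2)·R1: [0, -2, -1, -2]
R6 ← R6 + (3/2)·R1: [0, -1, -13, 6]
R3 ← R3 + (2/3)·R2: [0, 0, -25/6, 4/3]
R5 ← R5 − (2/3)·R2: [0, 0, 5/3, -10/3]
R6 ← R6 − (1/3)·R2: [0, 0, -35/3, 16/3]
R4 ← R4 + (3)·R3: [0, 0, 0, 0]
R5 ← R5 + (2/5)·R3: [0, 0, 0, -14/5]
R6 ← R6 − (14/5)·R3: [0, 0, 0, 8/5]
Swap R4 ↔ R5
R6 ← R6 + (4/7)·R4: [0, 0, 0, 0]
4 nonzero rows, so rank(T) = 4.
T has 4 columns; by rank–nullity, nullity = 4 − 4 = 0.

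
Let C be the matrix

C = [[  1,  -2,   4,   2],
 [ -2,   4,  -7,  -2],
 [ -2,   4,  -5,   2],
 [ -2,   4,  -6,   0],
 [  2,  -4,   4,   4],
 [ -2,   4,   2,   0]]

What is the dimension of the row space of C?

3

Row reduce to echelon form.
R2 ← R2 + (2)·R1: [0, 0, 1, 2]
R3 ← R3 + (2)·R1: [0, 0, 3, 6]
R4 ← R4 + (2)·R1: [0, 0, 2, 4]
R5 ← R5 − (2)·R1: [0, 0, -4, 0]
R6 ← R6 + (2)·R1: [0, 0, 10, 4]
R3 ← R3 − (3)·R2: [0, 0, 0, 0]
R4 ← R4 − (2)·R2: [0, 0, 0, 0]
R5 ← R5 + (4)·R2: [0, 0, 0, 8]
R6 ← R6 − (10)·R2: [0, 0, 0, -16]
Swap R3 ↔ R5
R6 ← R6 + (2)·R3: [0, 0, 0, 0]
Echelon form has 3 nonzero rows, so rank(C) = 3.
The row space has dimension equal to the rank: 3.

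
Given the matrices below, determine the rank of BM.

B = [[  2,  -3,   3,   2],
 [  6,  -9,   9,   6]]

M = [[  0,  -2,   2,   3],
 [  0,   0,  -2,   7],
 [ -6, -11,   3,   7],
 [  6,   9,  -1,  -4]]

First compute BM:
[[ -6, -19,  17,  -2],
 [-18, -57,  51,  -6]]
Now row reduce the product.
R2 ← R2 − (3)·R1: [0, 0, 0, 0]
1 nonzero row, so rank(BM) = 1.

1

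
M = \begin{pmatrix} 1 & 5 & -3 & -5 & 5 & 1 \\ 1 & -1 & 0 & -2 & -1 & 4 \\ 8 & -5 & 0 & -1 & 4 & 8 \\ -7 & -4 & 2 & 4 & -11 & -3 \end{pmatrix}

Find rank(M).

4

Row reduce to echelon form.
R2 ← R2 − R1: [0, -6, 3, 3, -6, 3]
R3 ← R3 − (8)·R1: [0, -45, 24, 39, -36, 0]
R4 ← R4 + (7)·R1: [0, 31, -19, -31, 24, 4]
R3 ← R3 − (15/2)·R2: [0, 0, 3/2, 33/2, 9, -45/2]
R4 ← R4 + (31/6)·R2: [0, 0, -7/2, -31/2, -7, 39/2]
R4 ← R4 + (7/3)·R3: [0, 0, 0, 23, 14, -33]
Echelon form has 4 nonzero rows, so rank(M) = 4.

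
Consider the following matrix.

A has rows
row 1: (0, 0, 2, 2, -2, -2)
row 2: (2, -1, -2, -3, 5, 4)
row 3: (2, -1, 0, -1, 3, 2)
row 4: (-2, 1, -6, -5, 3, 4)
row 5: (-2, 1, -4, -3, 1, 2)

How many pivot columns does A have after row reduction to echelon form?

Row reduce to echelon form.
Swap R1 ↔ R2
R3 ← R3 − R1: [0, 0, 2, 2, -2, -2]
R4 ← R4 + R1: [0, 0, -8, -8, 8, 8]
R5 ← R5 + R1: [0, 0, -6, -6, 6, 6]
R3 ← R3 − R2: [0, 0, 0, 0, 0, 0]
R4 ← R4 + (4)·R2: [0, 0, 0, 0, 0, 0]
R5 ← R5 + (3)·R2: [0, 0, 0, 0, 0, 0]
Echelon form has 2 nonzero rows, so rank(A) = 2.
Each nonzero row contributes one pivot column: 2 pivot columns.

2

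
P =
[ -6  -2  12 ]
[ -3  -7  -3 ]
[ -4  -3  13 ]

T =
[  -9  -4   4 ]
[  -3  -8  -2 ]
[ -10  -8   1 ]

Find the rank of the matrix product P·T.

3

First compute PT:
[[-60, -56,  -8],
 [ 78,  92,  -1],
 [-85, -64,   3]]
Now row reduce the product.
R2 ← R2 + (13/10)·R1: [0, 96/5, -57/5]
R3 ← R3 − (17/12)·R1: [0, 46/3, 43/3]
R3 ← R3 − (115/144)·R2: [0, 0, 375/16]
3 nonzero rows, so rank(PT) = 3.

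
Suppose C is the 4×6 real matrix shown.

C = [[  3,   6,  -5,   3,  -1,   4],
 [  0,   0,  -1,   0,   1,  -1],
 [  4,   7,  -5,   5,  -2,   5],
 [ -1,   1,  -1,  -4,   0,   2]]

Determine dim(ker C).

Row reduce to echelon form.
R3 ← R3 − (4/3)·R1: [0, -1, 5/3, 1, -2/3, -1/3]
R4 ← R4 + (1/3)·R1: [0, 3, -8/3, -3, -1/3, 10/3]
Swap R2 ↔ R3
R4 ← R4 + (3)·R2: [0, 0, 7/3, 0, -7/3, 7/3]
R4 ← R4 + (7/3)·R3: [0, 0, 0, 0, 0, 0]
3 nonzero rows, so rank(C) = 3.
C has 6 columns; by rank–nullity, nullity = 6 − 3 = 3.

3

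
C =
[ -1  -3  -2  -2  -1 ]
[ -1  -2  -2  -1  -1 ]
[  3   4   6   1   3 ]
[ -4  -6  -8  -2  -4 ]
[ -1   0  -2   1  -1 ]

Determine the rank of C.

Row reduce to echelon form.
R2 ← R2 − R1: [0, 1, 0, 1, 0]
R3 ← R3 + (3)·R1: [0, -5, 0, -5, 0]
R4 ← R4 − (4)·R1: [0, 6, 0, 6, 0]
R5 ← R5 − R1: [0, 3, 0, 3, 0]
R3 ← R3 + (5)·R2: [0, 0, 0, 0, 0]
R4 ← R4 − (6)·R2: [0, 0, 0, 0, 0]
R5 ← R5 − (3)·R2: [0, 0, 0, 0, 0]
Echelon form has 2 nonzero rows, so rank(C) = 2.

2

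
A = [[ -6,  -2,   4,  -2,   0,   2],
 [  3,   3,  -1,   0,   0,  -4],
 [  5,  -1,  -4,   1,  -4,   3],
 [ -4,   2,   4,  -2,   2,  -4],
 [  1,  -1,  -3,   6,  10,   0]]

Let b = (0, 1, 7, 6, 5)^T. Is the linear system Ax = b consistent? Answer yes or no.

no

Row reduce the augmented matrix [A | b].
R2 ← R2 + (1/2)·R1: [0, 2, 1, -1, 0, -3, 1]
R3 ← R3 + (5/6)·R1: [0, -8/3, -2/3, -2/3, -4, 14/3, 7]
R4 ← R4 − (2/3)·R1: [0, 10/3, 4/3, -2/3, 2, -16/3, 6]
R5 ← R5 + (1/6)·R1: [0, -4/3, -7/3, 17/3, 10, 1/3, 5]
R3 ← R3 + (4/3)·R2: [0, 0, 2/3, -2, -4, 2/3, 25/3]
R4 ← R4 − (5/3)·R2: [0, 0, -1/3, 1, 2, -1/3, 13/3]
R5 ← R5 + (2/3)·R2: [0, 0, -5/3, 5, 10, -5/3, 17/3]
R4 ← R4 + (1/2)·R3: [0, 0, 0, 0, 0, 0, 17/2]
R5 ← R5 + (5/2)·R3: [0, 0, 0, 0, 0, 0, 53/2]
R5 ← R5 − (53/17)·R4: [0, 0, 0, 0, 0, 0, 0]
The echelon form has 4 nonzero rows; the last pivot sits in the augmented column, so rank(A) = 3 but rank([A|b]) = 4.
Since the ranks differ, the system is inconsistent.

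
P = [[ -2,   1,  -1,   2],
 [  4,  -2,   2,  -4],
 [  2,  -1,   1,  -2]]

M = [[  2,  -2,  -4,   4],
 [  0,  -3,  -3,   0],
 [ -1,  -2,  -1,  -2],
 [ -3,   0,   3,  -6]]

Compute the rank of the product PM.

First compute PM:
[[ -9,   3,  12, -18],
 [ 18,  -6, -24,  36],
 [  9,  -3, -12,  18]]
Now row reduce the product.
R2 ← R2 + (2)·R1: [0, 0, 0, 0]
R3 ← R3 + R1: [0, 0, 0, 0]
1 nonzero row, so rank(PM) = 1.

1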